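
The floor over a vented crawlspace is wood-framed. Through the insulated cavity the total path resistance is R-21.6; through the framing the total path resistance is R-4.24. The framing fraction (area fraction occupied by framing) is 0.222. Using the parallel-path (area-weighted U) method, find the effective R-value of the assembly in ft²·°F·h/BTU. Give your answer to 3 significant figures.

U_eff = 0.778/21.6 + 0.222/4.24 = 0.03602 + 0.05236 = 0.08838
R_eff = 1/U_eff = 11.32 ft²·°F·h/BTU

11.3 ft²·°F·h/BTU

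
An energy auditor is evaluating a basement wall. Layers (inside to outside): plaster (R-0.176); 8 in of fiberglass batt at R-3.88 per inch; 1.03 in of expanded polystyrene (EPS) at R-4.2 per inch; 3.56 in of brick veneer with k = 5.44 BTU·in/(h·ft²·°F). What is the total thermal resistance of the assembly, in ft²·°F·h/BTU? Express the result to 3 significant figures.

8 × 3.88 = 31.04
1.03 × 4.2 = 4.326
3.56/5.44 = 0.6544
R_total = 0.176 + 31.04 + 4.326 + 0.6544 = 36.2 ft²·°F·h/BTU

36.2 ft²·°F·h/BTU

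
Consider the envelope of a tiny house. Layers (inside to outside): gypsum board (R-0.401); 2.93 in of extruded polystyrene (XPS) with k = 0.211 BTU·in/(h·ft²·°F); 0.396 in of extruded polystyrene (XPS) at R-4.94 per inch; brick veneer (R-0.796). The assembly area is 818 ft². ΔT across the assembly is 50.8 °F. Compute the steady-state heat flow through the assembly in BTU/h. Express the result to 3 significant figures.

2440 BTU/h

2.93/0.211 = 13.89
0.396 × 4.94 = 1.956
R_total = 0.401 + 13.89 + 1.956 + 0.796 = 17.04 ft²·°F·h/BTU
Q = A·ΔT/R = 818 × 50.8 / 17.04 = 2439 BTU/h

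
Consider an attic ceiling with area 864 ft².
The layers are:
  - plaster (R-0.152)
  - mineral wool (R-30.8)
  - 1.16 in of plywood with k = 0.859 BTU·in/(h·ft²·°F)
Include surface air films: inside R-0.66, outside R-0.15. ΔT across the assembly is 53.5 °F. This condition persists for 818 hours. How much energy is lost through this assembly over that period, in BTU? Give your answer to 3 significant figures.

1140000 BTU

1.16/0.859 = 1.35
R_total = 0.66 + 0.152 + 30.8 + 1.35 + 0.15 = 33.11 ft²·°F·h/BTU
Q = 864 × 53.5 / 33.11 = 1396 BTU/h
E = 1396 × 818 = 1142000 BTU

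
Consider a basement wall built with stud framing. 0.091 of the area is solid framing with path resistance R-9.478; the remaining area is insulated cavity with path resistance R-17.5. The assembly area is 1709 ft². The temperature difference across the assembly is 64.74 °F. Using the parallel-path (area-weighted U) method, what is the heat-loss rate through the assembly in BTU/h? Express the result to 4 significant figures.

6809 BTU/h

U_eff = 0.909/17.5 + 0.091/9.478 = 0.051943 + 0.0096012 = 0.061544
R_eff = 1/U_eff = 16.249 ft²·°F·h/BTU
Q = 1709 × 64.74 / 16.249 = 6809.3 BTU/h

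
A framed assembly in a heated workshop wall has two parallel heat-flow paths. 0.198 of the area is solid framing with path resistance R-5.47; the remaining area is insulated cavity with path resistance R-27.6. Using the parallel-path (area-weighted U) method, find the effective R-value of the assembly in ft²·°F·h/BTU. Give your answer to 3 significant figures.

U_eff = 0.802/27.6 + 0.198/5.47 = 0.02906 + 0.0362 = 0.06526
R_eff = 1/U_eff = 15.32 ft²·°F·h/BTU

15.3 ft²·°F·h/BTU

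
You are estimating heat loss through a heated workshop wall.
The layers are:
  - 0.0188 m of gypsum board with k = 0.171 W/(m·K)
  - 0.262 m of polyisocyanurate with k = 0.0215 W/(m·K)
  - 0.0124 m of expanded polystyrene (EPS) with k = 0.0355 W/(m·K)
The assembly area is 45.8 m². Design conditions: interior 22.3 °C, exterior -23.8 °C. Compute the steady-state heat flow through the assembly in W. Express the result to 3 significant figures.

0.0188/0.171 = 0.1099
0.262/0.0215 = 12.19
0.0124/0.0355 = 0.3493
R_total = 0.1099 + 12.19 + 0.3493 = 12.65 m²·K/W
Q = A·ΔT/R = 45.8 × (22.3 − (-23.8)) / 12.65 = 167 W

167 W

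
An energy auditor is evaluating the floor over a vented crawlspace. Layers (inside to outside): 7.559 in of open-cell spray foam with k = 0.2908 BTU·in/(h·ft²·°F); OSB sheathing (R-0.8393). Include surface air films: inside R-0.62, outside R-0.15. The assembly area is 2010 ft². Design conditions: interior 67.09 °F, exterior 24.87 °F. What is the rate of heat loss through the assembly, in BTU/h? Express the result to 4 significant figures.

3074 BTU/h

7.559/0.2908 = 25.994
R_total = 0.62 + 25.994 + 0.8393 + 0.15 = 27.603 ft²·°F·h/BTU
Q = A·ΔT/R = 2010 × (67.09 − 24.87) / 27.603 = 3074.4 BTU/h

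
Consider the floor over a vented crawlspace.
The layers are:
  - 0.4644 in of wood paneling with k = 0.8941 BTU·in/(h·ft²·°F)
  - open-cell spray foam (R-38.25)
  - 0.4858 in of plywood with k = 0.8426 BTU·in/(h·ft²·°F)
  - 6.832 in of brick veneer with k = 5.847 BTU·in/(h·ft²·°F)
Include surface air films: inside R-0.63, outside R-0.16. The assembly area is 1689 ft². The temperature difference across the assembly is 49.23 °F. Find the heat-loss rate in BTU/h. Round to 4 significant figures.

2013 BTU/h

0.4644/0.8941 = 0.5194
0.4858/0.8426 = 0.57655
6.832/5.847 = 1.1685
R_total = 0.63 + 0.5194 + 38.25 + 0.57655 + 1.1685 + 0.16 = 41.304 ft²·°F·h/BTU
Q = A·ΔT/R = 1689 × 49.23 / 41.304 = 2013.1 BTU/h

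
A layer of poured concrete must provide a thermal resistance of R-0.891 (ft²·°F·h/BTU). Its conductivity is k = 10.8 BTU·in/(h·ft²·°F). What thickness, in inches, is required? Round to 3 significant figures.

9.62 in

L = R × k = 0.891 × 10.8 = 9.623 in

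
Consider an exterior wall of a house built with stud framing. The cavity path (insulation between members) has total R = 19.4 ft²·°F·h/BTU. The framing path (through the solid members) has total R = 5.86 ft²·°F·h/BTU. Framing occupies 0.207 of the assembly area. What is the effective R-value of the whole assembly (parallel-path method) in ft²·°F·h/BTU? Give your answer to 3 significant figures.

U_eff = 0.793/19.4 + 0.207/5.86 = 0.04088 + 0.03532 = 0.0762
R_eff = 1/U_eff = 13.12 ft²·°F·h/BTU

13.1 ft²·°F·h/BTU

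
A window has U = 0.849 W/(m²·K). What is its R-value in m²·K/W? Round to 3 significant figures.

1.18 m²·K/W

R = 1/U = 1/0.849 = 1.178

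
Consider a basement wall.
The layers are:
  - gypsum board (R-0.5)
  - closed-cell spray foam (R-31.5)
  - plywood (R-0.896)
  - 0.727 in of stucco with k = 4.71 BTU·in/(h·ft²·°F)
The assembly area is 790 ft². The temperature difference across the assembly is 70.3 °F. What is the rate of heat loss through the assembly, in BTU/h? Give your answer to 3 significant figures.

1680 BTU/h

0.727/4.71 = 0.1544
R_total = 0.5 + 31.5 + 0.896 + 0.1544 = 33.05 ft²·°F·h/BTU
Q = A·ΔT/R = 790 × 70.3 / 33.05 = 1680 BTU/h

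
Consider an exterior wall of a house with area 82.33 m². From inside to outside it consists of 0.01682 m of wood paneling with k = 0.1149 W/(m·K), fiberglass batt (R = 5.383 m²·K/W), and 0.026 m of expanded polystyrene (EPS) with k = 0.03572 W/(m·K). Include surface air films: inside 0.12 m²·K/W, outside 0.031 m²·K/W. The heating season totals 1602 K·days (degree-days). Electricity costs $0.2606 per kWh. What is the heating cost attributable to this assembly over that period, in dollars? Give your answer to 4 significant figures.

0.01682/0.1149 = 0.14639
0.026/0.03572 = 0.72788
R_total = 0.12 + 0.14639 + 5.383 + 0.72788 + 0.031 = 6.4083 m²·K/W
E = A × HDD × 24 / R / 1000 = 82.33 × 1602 × 24 / 6.4083 / 1000 = 493.96 kWh
Cost = 493.96 × 0.2606 = $128.73

128.7 dollars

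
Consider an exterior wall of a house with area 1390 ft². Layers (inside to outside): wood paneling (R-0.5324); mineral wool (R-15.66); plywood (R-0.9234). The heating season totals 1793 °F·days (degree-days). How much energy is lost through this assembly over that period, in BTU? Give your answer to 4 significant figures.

R_total = 0.5324 + 15.66 + 0.9234 = 17.116 ft²·°F·h/BTU
E = A × HDD × 24 / R = 1390 × 1793 × 24 / 17.116 = 3494700 BTU

3495000 BTU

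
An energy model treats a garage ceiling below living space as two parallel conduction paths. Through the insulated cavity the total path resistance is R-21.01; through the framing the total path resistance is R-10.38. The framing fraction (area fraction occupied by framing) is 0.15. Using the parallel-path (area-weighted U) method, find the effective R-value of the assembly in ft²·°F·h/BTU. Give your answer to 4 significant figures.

18.21 ft²·°F·h/BTU

U_eff = 0.85/21.01 + 0.15/10.38 = 0.040457 + 0.014451 = 0.054908
R_eff = 1/U_eff = 18.212 ft²·°F·h/BTU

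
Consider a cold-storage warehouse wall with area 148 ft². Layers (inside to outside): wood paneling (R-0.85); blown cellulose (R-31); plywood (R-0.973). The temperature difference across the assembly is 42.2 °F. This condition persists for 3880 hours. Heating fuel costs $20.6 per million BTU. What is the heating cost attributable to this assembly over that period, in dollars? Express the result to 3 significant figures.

15.2 dollars

R_total = 0.85 + 31 + 0.973 = 32.82 ft²·°F·h/BTU
Q = 148 × 42.2 / 32.82 = 190.3 BTU/h
E = 190.3 × 3880 = 738300 BTU
Cost = 738300/10⁶ × 20.6 = $15.21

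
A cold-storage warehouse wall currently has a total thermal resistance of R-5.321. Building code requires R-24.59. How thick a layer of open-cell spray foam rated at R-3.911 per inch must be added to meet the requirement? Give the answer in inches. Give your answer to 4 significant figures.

4.927 in

ΔR = 24.59 − 5.321 = 19.269 ft²·°F·h/BTU
L = ΔR / (R/in) = 19.269/3.911 = 4.9269 in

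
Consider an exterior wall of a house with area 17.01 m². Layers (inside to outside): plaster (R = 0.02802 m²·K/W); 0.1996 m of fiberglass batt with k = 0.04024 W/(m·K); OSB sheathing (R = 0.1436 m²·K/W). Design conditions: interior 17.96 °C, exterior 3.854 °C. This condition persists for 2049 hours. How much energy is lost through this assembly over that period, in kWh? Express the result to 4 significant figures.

0.1996/0.04024 = 4.9602
R_total = 0.02802 + 4.9602 + 0.1436 = 5.1319 m²·K/W
Q = 17.01 × (17.96 − 3.854) / 5.1319 = 46.756 W
E = 46.756 W × 2049 h / 1000 = 95.802 kWh

95.80 kWh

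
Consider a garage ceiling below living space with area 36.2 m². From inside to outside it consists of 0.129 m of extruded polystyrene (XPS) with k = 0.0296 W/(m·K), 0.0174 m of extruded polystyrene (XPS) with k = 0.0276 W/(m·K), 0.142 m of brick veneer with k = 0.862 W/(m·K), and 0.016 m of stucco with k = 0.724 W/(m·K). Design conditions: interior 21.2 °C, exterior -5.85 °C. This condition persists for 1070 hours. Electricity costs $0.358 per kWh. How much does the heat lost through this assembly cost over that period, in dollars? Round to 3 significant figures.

72.5 dollars

0.129/0.0296 = 4.358
0.0174/0.0276 = 0.6304
0.142/0.862 = 0.1647
0.016/0.724 = 0.0221
R_total = 4.358 + 0.6304 + 0.1647 + 0.0221 = 5.175 m²·K/W
Q = 36.2 × (21.2 − (-5.85)) / 5.175 = 189.2 W
E = 189.2 W × 1070 h / 1000 = 202.4 kWh
Cost = 202.4 × 0.358 = $72.48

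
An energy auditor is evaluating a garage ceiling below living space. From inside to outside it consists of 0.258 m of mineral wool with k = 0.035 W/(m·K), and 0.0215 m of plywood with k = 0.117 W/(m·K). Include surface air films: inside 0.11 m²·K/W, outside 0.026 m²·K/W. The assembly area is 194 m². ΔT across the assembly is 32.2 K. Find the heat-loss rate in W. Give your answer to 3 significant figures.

812 W

0.258/0.035 = 7.371
0.0215/0.117 = 0.1838
R_total = 0.11 + 7.371 + 0.1838 + 0.026 = 7.691 m²·K/W
Q = A·ΔT/R = 194 × 32.2 / 7.691 = 812.2 W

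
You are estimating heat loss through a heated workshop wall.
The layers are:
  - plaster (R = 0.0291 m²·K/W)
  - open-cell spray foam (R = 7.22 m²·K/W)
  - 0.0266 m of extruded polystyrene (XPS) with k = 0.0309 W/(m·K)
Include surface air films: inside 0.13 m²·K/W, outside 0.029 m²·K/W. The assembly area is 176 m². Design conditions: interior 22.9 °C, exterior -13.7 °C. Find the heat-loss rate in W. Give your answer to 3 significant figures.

0.0266/0.0309 = 0.8608
R_total = 0.13 + 0.0291 + 7.22 + 0.8608 + 0.029 = 8.269 m²·K/W
Q = A·ΔT/R = 176 × (22.9 − (-13.7)) / 8.269 = 779 W

779 W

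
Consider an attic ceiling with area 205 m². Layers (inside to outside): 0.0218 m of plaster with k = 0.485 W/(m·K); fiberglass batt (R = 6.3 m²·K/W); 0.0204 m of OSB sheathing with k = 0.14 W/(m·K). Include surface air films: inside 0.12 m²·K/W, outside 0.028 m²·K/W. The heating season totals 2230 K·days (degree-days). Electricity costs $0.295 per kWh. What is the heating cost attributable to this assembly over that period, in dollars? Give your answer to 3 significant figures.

488 dollars

0.0218/0.485 = 0.04495
0.0204/0.14 = 0.1457
R_total = 0.12 + 0.04495 + 6.3 + 0.1457 + 0.028 = 6.639 m²·K/W
E = A × HDD × 24 / R / 1000 = 205 × 2230 × 24 / 6.639 / 1000 = 1653 kWh
Cost = 1653 × 0.295 = $487.5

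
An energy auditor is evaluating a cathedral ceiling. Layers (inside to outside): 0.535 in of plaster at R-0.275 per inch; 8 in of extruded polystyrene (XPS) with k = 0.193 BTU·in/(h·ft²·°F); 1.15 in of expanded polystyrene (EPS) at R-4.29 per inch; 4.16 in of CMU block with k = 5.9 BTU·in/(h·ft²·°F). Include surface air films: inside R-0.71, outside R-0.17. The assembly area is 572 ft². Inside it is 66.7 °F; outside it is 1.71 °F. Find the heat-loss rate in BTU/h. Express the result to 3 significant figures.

0.535 × 0.275 = 0.1471
8/0.193 = 41.45
1.15 × 4.29 = 4.933
4.16/5.9 = 0.7051
R_total = 0.71 + 0.1471 + 41.45 + 4.933 + 0.7051 + 0.17 = 48.12 ft²·°F·h/BTU
Q = A·ΔT/R = 572 × (66.7 − 1.71) / 48.12 = 772.6 BTU/h

773 BTU/h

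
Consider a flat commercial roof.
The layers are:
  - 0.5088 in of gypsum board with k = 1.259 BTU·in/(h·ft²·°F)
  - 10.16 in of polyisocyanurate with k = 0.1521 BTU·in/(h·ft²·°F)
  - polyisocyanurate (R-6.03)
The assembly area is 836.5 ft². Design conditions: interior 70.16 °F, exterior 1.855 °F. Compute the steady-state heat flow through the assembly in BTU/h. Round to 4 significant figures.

780.2 BTU/h

0.5088/1.259 = 0.40413
10.16/0.1521 = 66.798
R_total = 0.40413 + 66.798 + 6.03 = 73.232 ft²·°F·h/BTU
Q = A·ΔT/R = 836.5 × (70.16 − 1.855) / 73.232 = 780.22 BTU/h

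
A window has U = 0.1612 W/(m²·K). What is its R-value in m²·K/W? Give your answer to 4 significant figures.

R = 1/U = 1/0.1612 = 6.2035

6.203 m²·K/W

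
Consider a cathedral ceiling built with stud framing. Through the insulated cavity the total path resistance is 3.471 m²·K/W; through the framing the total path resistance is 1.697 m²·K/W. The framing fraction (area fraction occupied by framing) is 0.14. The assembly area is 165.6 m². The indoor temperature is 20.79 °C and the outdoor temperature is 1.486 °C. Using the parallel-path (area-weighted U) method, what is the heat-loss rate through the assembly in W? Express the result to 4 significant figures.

U_eff = 0.86/3.471 + 0.14/1.697 = 0.24777 + 0.082499 = 0.33027
R_eff = 1/U_eff = 3.0279 m²·K/W
Q = 165.6 × (20.79 − 1.486) / 3.0279 = 1055.8 W

1056 W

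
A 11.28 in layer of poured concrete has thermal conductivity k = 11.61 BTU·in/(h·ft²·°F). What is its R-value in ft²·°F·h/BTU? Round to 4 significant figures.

0.9716 ft²·°F·h/BTU

R = L/k = 11.28/11.61 = 0.97158 ft²·°F·h/BTU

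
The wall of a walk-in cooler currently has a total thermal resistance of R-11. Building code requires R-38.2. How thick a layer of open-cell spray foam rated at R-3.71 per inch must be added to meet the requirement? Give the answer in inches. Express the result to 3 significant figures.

7.33 in

ΔR = 38.2 − 11 = 27.2 ft²·°F·h/BTU
L = ΔR / (R/in) = 27.2/3.71 = 7.332 in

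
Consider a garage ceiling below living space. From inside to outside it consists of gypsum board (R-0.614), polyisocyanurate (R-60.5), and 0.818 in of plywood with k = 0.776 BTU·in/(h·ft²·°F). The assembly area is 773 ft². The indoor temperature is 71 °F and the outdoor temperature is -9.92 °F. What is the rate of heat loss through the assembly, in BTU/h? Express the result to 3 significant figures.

1010 BTU/h

0.818/0.776 = 1.054
R_total = 0.614 + 60.5 + 1.054 = 62.17 ft²·°F·h/BTU
Q = A·ΔT/R = 773 × (71 − (-9.92)) / 62.17 = 1006 BTU/h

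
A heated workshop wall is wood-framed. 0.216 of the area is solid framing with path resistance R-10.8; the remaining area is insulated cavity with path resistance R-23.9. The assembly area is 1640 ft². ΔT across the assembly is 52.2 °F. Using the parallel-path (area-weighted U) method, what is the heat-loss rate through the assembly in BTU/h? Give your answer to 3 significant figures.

4520 BTU/h

U_eff = 0.784/23.9 + 0.216/10.8 = 0.0328 + 0.02 = 0.0528
R_eff = 1/U_eff = 18.94 ft²·°F·h/BTU
Q = 1640 × 52.2 / 18.94 = 4520 BTU/h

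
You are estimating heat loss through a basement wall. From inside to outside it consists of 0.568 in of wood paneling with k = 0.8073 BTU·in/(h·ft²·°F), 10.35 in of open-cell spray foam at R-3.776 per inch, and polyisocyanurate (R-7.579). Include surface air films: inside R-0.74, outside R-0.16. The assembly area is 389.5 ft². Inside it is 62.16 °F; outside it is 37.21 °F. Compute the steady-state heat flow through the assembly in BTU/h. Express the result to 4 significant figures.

0.568/0.8073 = 0.70358
10.35 × 3.776 = 39.082
R_total = 0.74 + 0.70358 + 39.082 + 7.579 + 0.16 = 48.264 ft²·°F·h/BTU
Q = A·ΔT/R = 389.5 × (62.16 − 37.21) / 48.264 = 201.35 BTU/h

201.4 BTU/h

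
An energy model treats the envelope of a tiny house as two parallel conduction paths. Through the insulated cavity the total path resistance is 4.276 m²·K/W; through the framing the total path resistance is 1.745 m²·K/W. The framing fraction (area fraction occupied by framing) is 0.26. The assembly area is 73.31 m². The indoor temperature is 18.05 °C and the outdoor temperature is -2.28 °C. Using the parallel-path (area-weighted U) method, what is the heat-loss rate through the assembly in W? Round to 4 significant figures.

480.0 W

U_eff = 0.74/4.276 + 0.26/1.745 = 0.17306 + 0.149 = 0.32206
R_eff = 1/U_eff = 3.105 m²·K/W
Q = 73.31 × (18.05 − (-2.28)) / 3.105 = 479.99 W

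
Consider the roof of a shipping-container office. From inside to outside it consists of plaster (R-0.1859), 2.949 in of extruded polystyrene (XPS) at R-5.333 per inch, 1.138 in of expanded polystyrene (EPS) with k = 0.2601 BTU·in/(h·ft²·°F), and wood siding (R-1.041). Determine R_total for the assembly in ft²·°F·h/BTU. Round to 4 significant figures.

2.949 × 5.333 = 15.727
1.138/0.2601 = 4.3752
R_total = 0.1859 + 15.727 + 4.3752 + 1.041 = 21.329 ft²·°F·h/BTU

21.33 ft²·°F·h/BTU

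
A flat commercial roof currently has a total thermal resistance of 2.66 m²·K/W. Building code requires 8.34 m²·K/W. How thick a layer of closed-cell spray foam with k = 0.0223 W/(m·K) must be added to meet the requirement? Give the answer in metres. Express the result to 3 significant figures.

ΔR = 8.34 − 2.66 = 5.68 m²·K/W
L = ΔR × k = 5.68 × 0.0223 = 0.1267 m

0.127 m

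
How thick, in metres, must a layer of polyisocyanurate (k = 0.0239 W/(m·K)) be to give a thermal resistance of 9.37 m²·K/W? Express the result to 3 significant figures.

0.224 m

L = R·k = 9.37 × 0.0239 = 0.2239 m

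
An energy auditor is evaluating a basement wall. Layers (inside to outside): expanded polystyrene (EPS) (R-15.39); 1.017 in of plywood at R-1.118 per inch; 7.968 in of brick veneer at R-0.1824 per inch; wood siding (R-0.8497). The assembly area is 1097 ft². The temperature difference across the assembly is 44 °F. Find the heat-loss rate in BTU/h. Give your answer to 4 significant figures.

1.017 × 1.118 = 1.137
7.968 × 0.1824 = 1.4534
R_total = 15.39 + 1.137 + 1.4534 + 0.8497 = 18.83 ft²·°F·h/BTU
Q = A·ΔT/R = 1097 × 44 / 18.83 = 2563.3 BTU/h

2563 BTU/h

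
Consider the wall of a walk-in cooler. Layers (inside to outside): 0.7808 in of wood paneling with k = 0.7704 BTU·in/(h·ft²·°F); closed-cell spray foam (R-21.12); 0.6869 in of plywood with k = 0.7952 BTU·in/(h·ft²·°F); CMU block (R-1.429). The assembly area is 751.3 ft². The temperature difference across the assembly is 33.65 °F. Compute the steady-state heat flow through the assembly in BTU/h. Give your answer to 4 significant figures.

0.7808/0.7704 = 1.0135
0.6869/0.7952 = 0.86381
R_total = 1.0135 + 21.12 + 0.86381 + 1.429 = 24.426 ft²·°F·h/BTU
Q = A·ΔT/R = 751.3 × 33.65 / 24.426 = 1035 BTU/h

1035 BTU/h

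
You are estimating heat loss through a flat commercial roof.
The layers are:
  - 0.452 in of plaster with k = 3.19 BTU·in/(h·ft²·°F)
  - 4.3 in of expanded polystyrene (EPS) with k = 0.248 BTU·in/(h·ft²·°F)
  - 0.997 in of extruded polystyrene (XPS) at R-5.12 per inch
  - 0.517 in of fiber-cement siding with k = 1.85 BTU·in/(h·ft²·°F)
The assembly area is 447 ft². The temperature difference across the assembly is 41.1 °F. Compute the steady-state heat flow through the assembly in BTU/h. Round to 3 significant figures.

0.452/3.19 = 0.1417
4.3/0.248 = 17.34
0.997 × 5.12 = 5.105
0.517/1.85 = 0.2795
R_total = 0.1417 + 17.34 + 5.105 + 0.2795 = 22.86 ft²·°F·h/BTU
Q = A·ΔT/R = 447 × 41.1 / 22.86 = 803.5 BTU/h

804 BTU/h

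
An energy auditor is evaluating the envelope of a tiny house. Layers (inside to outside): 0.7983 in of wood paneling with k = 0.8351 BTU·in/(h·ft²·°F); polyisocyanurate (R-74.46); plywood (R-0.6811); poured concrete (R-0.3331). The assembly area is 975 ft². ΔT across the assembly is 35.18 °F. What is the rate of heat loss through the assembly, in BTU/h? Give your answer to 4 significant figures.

448.8 BTU/h

0.7983/0.8351 = 0.95593
R_total = 0.95593 + 74.46 + 0.6811 + 0.3331 = 76.43 ft²·°F·h/BTU
Q = A·ΔT/R = 975 × 35.18 / 76.43 = 448.78 BTU/h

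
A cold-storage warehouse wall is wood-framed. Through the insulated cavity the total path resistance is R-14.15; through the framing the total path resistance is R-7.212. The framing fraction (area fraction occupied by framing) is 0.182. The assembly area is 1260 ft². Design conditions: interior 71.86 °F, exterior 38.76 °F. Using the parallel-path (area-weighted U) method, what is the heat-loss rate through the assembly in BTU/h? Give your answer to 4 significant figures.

3463 BTU/h

U_eff = 0.818/14.15 + 0.182/7.212 = 0.057809 + 0.025236 = 0.083045
R_eff = 1/U_eff = 12.042 ft²·°F·h/BTU
Q = 1260 × (71.86 − 38.76) / 12.042 = 3463.5 BTU/h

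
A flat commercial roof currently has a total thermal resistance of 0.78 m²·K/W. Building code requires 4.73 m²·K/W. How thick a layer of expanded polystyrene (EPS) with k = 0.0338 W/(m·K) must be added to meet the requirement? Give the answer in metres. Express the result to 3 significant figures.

ΔR = 4.73 − 0.78 = 3.95 m²·K/W
L = ΔR × k = 3.95 × 0.0338 = 0.1335 m

0.134 m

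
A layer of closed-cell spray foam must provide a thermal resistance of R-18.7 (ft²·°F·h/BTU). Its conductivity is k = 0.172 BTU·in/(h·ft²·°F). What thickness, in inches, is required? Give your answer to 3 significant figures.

3.22 in

L = R × k = 18.7 × 0.172 = 3.216 in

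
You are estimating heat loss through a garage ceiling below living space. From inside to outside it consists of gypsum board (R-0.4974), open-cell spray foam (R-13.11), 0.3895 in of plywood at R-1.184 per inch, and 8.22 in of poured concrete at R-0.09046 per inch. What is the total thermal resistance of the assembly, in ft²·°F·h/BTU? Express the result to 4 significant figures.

0.3895 × 1.184 = 0.46117
8.22 × 0.09046 = 0.74358
R_total = 0.4974 + 13.11 + 0.46117 + 0.74358 = 14.812 ft²·°F·h/BTU

14.81 ft²·°F·h/BTU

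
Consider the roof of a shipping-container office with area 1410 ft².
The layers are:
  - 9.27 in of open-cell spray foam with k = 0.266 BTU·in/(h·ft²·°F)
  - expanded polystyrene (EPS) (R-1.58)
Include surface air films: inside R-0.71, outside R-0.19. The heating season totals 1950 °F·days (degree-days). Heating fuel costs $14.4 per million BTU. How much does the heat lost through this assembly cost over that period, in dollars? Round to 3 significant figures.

25.5 dollars

9.27/0.266 = 34.85
R_total = 0.71 + 34.85 + 1.58 + 0.19 = 37.33 ft²·°F·h/BTU
E = A × HDD × 24 / R = 1410 × 1950 × 24 / 37.33 = 1768000 BTU
Cost = 1768000/10⁶ × 14.4 = $25.46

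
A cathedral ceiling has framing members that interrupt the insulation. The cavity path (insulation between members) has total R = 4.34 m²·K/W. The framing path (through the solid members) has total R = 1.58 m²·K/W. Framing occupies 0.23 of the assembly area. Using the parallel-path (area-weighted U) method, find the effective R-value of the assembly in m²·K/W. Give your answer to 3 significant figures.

U_eff = 0.77/4.34 + 0.23/1.58 = 0.1774 + 0.1456 = 0.323
R_eff = 1/U_eff = 3.096 m²·K/W

3.10 m²·K/W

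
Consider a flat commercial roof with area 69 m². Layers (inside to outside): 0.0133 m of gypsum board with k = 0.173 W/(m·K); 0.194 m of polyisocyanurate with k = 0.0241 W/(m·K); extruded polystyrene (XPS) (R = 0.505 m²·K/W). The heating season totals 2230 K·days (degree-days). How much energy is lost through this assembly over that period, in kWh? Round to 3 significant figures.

0.0133/0.173 = 0.07688
0.194/0.0241 = 8.05
R_total = 0.07688 + 8.05 + 0.505 = 8.632 m²·K/W
E = A × HDD × 24 / R / 1000 = 69 × 2230 × 24 / 8.632 / 1000 = 427.8 kWh

428 kWh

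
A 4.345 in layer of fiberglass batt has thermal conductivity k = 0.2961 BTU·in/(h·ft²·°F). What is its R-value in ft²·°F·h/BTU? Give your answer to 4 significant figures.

14.67 ft²·°F·h/BTU

R = L/k = 4.345/0.2961 = 14.674 ft²·°F·h/BTU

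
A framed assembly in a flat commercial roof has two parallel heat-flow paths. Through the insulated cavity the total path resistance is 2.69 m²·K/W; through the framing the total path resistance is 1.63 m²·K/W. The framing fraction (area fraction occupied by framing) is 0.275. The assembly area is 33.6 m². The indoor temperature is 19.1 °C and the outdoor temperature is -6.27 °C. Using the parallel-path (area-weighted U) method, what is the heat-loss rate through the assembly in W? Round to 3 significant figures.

374 W

U_eff = 0.725/2.69 + 0.275/1.63 = 0.2695 + 0.1687 = 0.4382
R_eff = 1/U_eff = 2.282 m²·K/W
Q = 33.6 × (19.1 − (-6.27)) / 2.282 = 373.6 W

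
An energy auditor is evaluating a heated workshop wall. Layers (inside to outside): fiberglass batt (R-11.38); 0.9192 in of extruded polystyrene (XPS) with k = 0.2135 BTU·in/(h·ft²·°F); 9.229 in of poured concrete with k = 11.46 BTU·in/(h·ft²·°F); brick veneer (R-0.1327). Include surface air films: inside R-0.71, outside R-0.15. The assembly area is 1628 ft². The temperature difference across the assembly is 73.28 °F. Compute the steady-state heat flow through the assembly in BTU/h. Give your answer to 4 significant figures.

6824 BTU/h

0.9192/0.2135 = 4.3054
9.229/11.46 = 0.80532
R_total = 0.71 + 11.38 + 4.3054 + 0.80532 + 0.1327 + 0.15 = 17.483 ft²·°F·h/BTU
Q = A·ΔT/R = 1628 × 73.28 / 17.483 = 6823.6 BTU/h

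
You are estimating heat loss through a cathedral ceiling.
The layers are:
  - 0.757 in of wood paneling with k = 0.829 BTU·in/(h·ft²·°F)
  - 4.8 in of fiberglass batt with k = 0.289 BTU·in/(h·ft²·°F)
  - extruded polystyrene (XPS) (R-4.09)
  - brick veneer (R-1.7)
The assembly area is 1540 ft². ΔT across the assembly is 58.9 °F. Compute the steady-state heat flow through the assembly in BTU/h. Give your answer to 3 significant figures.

3890 BTU/h

0.757/0.829 = 0.9131
4.8/0.289 = 16.61
R_total = 0.9131 + 16.61 + 4.09 + 1.7 = 23.31 ft²·°F·h/BTU
Q = A·ΔT/R = 1540 × 58.9 / 23.31 = 3891 BTU/h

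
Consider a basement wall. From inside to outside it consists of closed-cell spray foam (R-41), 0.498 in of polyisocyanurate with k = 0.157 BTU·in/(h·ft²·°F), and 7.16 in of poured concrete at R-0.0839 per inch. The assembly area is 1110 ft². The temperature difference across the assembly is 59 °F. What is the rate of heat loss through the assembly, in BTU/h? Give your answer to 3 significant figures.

0.498/0.157 = 3.172
7.16 × 0.0839 = 0.6007
R_total = 41 + 3.172 + 0.6007 = 44.77 ft²·°F·h/BTU
Q = A·ΔT/R = 1110 × 59 / 44.77 = 1463 BTU/h

1460 BTU/h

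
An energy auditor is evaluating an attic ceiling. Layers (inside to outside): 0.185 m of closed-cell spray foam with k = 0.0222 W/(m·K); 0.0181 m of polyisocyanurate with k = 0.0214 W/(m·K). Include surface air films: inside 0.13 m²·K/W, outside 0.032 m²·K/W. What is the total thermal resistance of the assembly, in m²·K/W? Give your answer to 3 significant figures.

9.34 m²·K/W

0.185/0.0222 = 8.333
0.0181/0.0214 = 0.8458
R_total = 0.13 + 8.333 + 0.8458 + 0.032 = 9.341 m²·K/W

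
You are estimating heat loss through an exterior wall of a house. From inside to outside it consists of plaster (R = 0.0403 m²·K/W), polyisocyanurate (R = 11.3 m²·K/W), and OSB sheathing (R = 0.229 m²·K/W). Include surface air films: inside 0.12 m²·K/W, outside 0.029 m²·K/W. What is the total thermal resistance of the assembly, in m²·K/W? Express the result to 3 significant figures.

R_total = 0.12 + 0.0403 + 11.3 + 0.229 + 0.029 = 11.72 m²·K/W

11.7 m²·K/W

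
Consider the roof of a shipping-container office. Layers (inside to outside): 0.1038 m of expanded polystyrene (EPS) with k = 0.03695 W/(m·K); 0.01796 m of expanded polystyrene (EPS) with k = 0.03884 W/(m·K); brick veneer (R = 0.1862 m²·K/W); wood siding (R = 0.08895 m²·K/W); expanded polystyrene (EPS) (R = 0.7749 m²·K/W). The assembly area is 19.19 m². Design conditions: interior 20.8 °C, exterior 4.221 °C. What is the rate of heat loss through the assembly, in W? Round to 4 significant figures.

73.62 W

0.1038/0.03695 = 2.8092
0.01796/0.03884 = 0.46241
R_total = 2.8092 + 0.46241 + 0.1862 + 0.08895 + 0.7749 = 4.3217 m²·K/W
Q = A·ΔT/R = 19.19 × (20.8 − 4.221) / 4.3217 = 73.618 W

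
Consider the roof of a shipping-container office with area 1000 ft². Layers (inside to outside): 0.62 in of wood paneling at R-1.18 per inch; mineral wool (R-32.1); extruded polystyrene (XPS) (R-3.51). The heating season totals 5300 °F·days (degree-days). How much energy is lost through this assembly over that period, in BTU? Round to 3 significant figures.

3500000 BTU

0.62 × 1.18 = 0.7316
R_total = 0.7316 + 32.1 + 3.51 = 36.34 ft²·°F·h/BTU
E = A × HDD × 24 / R = 1000 × 5300 × 24 / 36.34 = 3500000 BTU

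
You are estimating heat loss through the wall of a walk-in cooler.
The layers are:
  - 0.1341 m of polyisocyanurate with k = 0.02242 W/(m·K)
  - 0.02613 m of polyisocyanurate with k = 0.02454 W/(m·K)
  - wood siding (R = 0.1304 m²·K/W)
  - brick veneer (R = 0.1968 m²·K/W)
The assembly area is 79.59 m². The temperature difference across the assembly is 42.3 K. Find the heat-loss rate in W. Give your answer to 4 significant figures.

456.6 W

0.1341/0.02242 = 5.9813
0.02613/0.02454 = 1.0648
R_total = 5.9813 + 1.0648 + 0.1304 + 0.1968 = 7.3733 m²·K/W
Q = A·ΔT/R = 79.59 × 42.3 / 7.3733 = 456.6 W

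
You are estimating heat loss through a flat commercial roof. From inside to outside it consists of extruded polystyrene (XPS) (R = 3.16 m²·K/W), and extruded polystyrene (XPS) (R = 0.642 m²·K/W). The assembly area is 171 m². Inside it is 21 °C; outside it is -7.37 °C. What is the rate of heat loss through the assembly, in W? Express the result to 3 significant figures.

1280 W

R_total = 3.16 + 0.642 = 3.802 m²·K/W
Q = A·ΔT/R = 171 × (21 − (-7.37)) / 3.802 = 1276 W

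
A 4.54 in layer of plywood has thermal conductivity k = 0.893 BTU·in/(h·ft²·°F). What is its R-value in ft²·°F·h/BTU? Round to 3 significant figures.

R = L/k = 4.54/0.893 = 5.084 ft²·°F·h/BTU

5.08 ft²·°F·h/BTU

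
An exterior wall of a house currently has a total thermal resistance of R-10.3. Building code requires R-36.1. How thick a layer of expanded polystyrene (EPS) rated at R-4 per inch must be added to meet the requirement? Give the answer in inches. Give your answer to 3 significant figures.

ΔR = 36.1 − 10.3 = 25.8 ft²·°F·h/BTU
L = ΔR / (R/in) = 25.8/4 = 6.45 in

6.45 in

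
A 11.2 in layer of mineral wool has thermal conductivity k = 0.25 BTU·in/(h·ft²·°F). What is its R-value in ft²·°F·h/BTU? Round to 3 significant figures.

44.8 ft²·°F·h/BTU

R = L/k = 11.2/0.25 = 44.8 ft²·°F·h/BTU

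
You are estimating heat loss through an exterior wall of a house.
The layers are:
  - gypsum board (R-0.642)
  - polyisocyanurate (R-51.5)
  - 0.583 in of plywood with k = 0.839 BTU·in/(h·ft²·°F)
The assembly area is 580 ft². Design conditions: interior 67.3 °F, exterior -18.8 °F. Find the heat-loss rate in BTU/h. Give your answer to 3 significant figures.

945 BTU/h

0.583/0.839 = 0.6949
R_total = 0.642 + 51.5 + 0.6949 = 52.84 ft²·°F·h/BTU
Q = A·ΔT/R = 580 × (67.3 − (-18.8)) / 52.84 = 945.1 BTU/h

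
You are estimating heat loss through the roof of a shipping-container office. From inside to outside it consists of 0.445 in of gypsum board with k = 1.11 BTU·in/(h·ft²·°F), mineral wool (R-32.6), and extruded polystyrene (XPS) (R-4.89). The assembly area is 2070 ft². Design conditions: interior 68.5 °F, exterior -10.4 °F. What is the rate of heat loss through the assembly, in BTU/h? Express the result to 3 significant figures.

0.445/1.11 = 0.4009
R_total = 0.4009 + 32.6 + 4.89 = 37.89 ft²·°F·h/BTU
Q = A·ΔT/R = 2070 × (68.5 − (-10.4)) / 37.89 = 4310 BTU/h

4310 BTU/h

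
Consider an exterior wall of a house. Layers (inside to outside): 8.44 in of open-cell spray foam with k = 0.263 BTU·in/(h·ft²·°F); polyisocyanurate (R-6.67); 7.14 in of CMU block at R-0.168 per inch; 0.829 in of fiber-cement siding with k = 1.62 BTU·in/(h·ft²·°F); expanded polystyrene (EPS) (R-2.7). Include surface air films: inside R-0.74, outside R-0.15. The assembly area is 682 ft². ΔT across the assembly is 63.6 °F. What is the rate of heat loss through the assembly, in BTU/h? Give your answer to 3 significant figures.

984 BTU/h

8.44/0.263 = 32.09
7.14 × 0.168 = 1.2
0.829/1.62 = 0.5117
R_total = 0.74 + 32.09 + 6.67 + 1.2 + 0.5117 + 2.7 + 0.15 = 44.06 ft²·°F·h/BTU
Q = A·ΔT/R = 682 × 63.6 / 44.06 = 984.4 BTU/h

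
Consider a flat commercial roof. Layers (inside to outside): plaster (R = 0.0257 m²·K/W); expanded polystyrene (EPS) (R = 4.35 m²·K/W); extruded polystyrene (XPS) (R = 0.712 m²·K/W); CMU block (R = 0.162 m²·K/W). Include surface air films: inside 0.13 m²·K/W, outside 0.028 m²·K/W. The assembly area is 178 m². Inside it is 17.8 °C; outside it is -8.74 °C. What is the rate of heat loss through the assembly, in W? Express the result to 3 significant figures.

874 W

R_total = 0.13 + 0.0257 + 4.35 + 0.712 + 0.162 + 0.028 = 5.408 m²·K/W
Q = A·ΔT/R = 178 × (17.8 − (-8.74)) / 5.408 = 873.6 W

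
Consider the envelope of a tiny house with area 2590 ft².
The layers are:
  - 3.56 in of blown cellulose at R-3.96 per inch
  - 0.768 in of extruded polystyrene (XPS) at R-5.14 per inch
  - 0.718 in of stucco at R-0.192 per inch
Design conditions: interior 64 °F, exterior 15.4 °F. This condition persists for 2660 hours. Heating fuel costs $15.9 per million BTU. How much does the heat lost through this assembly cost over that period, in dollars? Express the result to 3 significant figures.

293 dollars

3.56 × 3.96 = 14.1
0.768 × 5.14 = 3.948
0.718 × 0.192 = 0.1379
R_total = 14.1 + 3.948 + 0.1379 = 18.18 ft²·°F·h/BTU
Q = 2590 × (64 − 15.4) / 18.18 = 6923 BTU/h
E = 6923 × 2660 = 18410000 BTU
Cost = 18410000/10⁶ × 15.9 = $292.8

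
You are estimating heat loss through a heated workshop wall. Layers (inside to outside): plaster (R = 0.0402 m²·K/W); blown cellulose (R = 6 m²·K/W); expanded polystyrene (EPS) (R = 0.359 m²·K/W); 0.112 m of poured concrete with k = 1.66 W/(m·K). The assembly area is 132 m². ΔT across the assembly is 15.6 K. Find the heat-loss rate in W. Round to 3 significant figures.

318 W

0.112/1.66 = 0.06747
R_total = 0.0402 + 6 + 0.359 + 0.06747 = 6.467 m²·K/W
Q = A·ΔT/R = 132 × 15.6 / 6.467 = 318.4 W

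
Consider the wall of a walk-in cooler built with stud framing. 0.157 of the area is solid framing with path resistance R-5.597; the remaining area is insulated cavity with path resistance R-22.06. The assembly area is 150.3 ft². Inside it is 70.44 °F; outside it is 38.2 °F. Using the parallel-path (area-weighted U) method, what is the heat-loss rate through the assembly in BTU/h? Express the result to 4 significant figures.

321.1 BTU/h

U_eff = 0.843/22.06 + 0.157/5.597 = 0.038214 + 0.028051 = 0.066265
R_eff = 1/U_eff = 15.091 ft²·°F·h/BTU
Q = 150.3 × (70.44 − 38.2) / 15.091 = 321.1 BTU/h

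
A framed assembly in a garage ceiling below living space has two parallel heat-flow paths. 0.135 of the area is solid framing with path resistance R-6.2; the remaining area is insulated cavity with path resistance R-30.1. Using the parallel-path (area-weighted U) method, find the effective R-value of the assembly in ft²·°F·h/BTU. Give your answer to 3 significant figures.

U_eff = 0.865/30.1 + 0.135/6.2 = 0.02874 + 0.02177 = 0.05051
R_eff = 1/U_eff = 19.8 ft²·°F·h/BTU

19.8 ft²·°F·h/BTU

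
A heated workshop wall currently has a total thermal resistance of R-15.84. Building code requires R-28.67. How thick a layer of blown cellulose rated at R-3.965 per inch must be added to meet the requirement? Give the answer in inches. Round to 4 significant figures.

3.236 in

ΔR = 28.67 − 15.84 = 12.83 ft²·°F·h/BTU
L = ΔR / (R/in) = 12.83/3.965 = 3.2358 in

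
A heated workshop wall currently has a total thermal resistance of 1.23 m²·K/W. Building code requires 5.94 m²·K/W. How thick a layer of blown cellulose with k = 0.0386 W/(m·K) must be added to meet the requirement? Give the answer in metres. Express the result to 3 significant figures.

0.182 m

ΔR = 5.94 − 1.23 = 4.71 m²·K/W
L = ΔR × k = 4.71 × 0.0386 = 0.1818 m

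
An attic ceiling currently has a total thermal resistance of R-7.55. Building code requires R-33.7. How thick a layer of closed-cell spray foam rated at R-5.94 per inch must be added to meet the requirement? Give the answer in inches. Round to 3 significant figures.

4.40 in

ΔR = 33.7 − 7.55 = 26.15 ft²·°F·h/BTU
L = ΔR / (R/in) = 26.15/5.94 = 4.402 in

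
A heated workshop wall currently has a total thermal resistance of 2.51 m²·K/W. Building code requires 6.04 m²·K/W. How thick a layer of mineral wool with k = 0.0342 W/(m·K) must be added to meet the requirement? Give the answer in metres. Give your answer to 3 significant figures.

0.121 m

ΔR = 6.04 − 2.51 = 3.53 m²·K/W
L = ΔR × k = 3.53 × 0.0342 = 0.1207 m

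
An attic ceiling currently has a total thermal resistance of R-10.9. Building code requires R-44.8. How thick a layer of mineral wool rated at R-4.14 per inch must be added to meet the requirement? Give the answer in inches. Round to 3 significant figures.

8.19 in

ΔR = 44.8 − 10.9 = 33.9 ft²·°F·h/BTU
L = ΔR / (R/in) = 33.9/4.14 = 8.188 in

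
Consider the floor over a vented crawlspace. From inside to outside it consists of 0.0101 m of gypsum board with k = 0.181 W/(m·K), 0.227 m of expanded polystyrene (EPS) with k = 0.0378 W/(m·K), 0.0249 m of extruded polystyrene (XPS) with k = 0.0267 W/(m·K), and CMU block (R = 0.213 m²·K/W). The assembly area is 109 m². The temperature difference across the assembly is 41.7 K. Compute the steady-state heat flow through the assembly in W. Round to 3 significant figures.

631 W

0.0101/0.181 = 0.0558
0.227/0.0378 = 6.005
0.0249/0.0267 = 0.9326
R_total = 0.0558 + 6.005 + 0.9326 + 0.213 = 7.207 m²·K/W
Q = A·ΔT/R = 109 × 41.7 / 7.207 = 630.7 W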